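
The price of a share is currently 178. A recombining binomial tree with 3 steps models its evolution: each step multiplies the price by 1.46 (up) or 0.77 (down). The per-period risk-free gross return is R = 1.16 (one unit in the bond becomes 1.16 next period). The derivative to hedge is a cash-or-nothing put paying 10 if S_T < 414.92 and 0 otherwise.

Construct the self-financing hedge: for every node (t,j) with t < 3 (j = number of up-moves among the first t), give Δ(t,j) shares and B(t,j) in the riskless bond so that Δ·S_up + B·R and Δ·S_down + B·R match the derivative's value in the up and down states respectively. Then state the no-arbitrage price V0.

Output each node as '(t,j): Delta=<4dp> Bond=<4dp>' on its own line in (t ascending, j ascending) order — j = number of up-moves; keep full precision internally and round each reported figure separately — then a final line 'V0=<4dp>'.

The replicating-portfolio and risk-neutral prices coincide; use p* = (1.16−0.77)/(1.46−0.77) = 0.5652 for the latter.
At expiry t=3: V(3,0)=10.0000, V(3,1)=10.0000, V(3,2)=10.0000, V(3,3)=0.0000
(2,0): S=105.5362. Δ = (V_up−V_dn)/(S_up−S_dn) = (10.0000−10.0000)/(154.0829−81.2629) = 0.0000. V = [p*·10.0000 + (1−p*)·10.0000]/1.16 = 8.6207. B = V − Δ·S = 8.6207.
(2,1): S=200.1076. Δ = (V_up−V_dn)/(S_up−S_dn) = (10.0000−10.0000)/(292.1571−154.0829) = 0.0000. V = [p*·10.0000 + (1−p*)·10.0000]/1.16 = 8.6207. B = V − Δ·S = 8.6207.
(2,2): S=379.4248. Δ = (V_up−V_dn)/(S_up−S_dn) = (0.0000−10.0000)/(553.9602−292.1571) = -0.0382. V = [p*·0.0000 + (1−p*)·10.0000]/1.16 = 3.7481. B = V − Δ·S = 18.2409.
(1,0): S=137.0600. Δ = (V_up−V_dn)/(S_up−S_dn) = (8.6207−8.6207)/(200.1076−105.5362) = 0.0000. V = [p*·8.6207 + (1−p*)·8.6207]/1.16 = 7.4316. B = V − Δ·S = 7.4316.
(1,1): S=259.8800. Δ = (V_up−V_dn)/(S_up−S_dn) = (3.7481−8.6207)/(379.4248−200.1076) = -0.0272. V = [p*·3.7481 + (1−p*)·8.6207]/1.16 = 5.0574. B = V − Δ·S = 12.1191.
(0,0): S=178.0000. Δ = (V_up−V_dn)/(S_up−S_dn) = (5.0574−7.4316)/(259.8800−137.0600) = -0.0193. V = [p*·5.0574 + (1−p*)·7.4316]/1.16 = 5.2497. B = V − Δ·S = 8.6906.
Self-financing check: at every node Δ·S+B equals the discounted successor values.

(0,0): Delta=-0.0193 Bond=8.6906
(1,0): Delta=0.0000 Bond=7.4316
(1,1): Delta=-0.0272 Bond=12.1191
(2,0): Delta=0.0000 Bond=8.6207
(2,1): Delta=0.0000 Bond=8.6207
(2,2): Delta=-0.0382 Bond=18.2409
V0=5.2497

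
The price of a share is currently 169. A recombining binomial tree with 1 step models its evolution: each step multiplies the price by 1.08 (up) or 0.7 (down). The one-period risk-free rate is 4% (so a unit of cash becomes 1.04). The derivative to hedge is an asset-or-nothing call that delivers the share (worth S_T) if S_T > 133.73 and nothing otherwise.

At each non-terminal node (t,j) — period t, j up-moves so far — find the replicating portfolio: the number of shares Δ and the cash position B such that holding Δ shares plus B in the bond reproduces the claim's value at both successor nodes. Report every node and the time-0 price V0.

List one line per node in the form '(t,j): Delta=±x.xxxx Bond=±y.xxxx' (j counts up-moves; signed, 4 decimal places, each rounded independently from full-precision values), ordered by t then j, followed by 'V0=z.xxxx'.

No-arbitrage ⇒ martingale measure with p* = (R−d)/(u−d) = 0.8947.
Payoff layer (t=1): V(1,0)=0.0000, V(1,1)=182.5200
(0,0): S=169.0000. Δ = (V_up−V_dn)/(S_up−S_dn) = (182.5200−0.0000)/(182.5200−118.3000) = 2.8421. V = [p*·182.5200 + (1−p*)·0.0000]/1.04 = 157.0263. B = V − Δ·S = -323.2895.
The time-0 hedge costs 157.0263, which is the no-arbitrage price.

(0,0): Delta=2.8421 Bond=-323.2895
V0=157.0263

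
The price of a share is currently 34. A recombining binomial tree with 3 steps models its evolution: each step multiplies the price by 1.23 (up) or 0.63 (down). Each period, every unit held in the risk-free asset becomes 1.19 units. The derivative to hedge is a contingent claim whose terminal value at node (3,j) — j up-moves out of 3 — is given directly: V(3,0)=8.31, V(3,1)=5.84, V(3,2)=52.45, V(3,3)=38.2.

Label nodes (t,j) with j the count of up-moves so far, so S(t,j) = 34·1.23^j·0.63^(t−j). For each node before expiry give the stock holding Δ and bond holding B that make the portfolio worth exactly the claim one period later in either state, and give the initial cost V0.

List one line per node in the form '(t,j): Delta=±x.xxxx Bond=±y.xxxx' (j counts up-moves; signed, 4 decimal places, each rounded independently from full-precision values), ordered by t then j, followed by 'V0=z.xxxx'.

(0,0): Delta=-0.2293 Bond=31.6935
(1,0): Delta=2.8337 Bond=-27.8937
(1,1): Delta=-0.3414 Bond=42.4016
(2,0): Delta=-0.3051 Bond=9.1626
(2,1): Delta=2.9485 Bond=-36.2189
(2,2): Delta=-0.4617 Bond=56.6492
V0=23.8975

No-arbitrage ⇒ martingale measure with p* = (R−d)/(u−d) = 0.9333.
Terminal payoffs: V(3,0)=8.3100, V(3,1)=5.8400, V(3,2)=52.4500, V(3,3)=38.2000
(2,0): S=13.4946. Δ = (V_up−V_dn)/(S_up−S_dn) = (5.8400−8.3100)/(16.5984−8.5016) = -0.3051. V = [p*·5.8400 + (1−p*)·8.3100]/1.19 = 5.0459. B = V − Δ·S = 9.1626.
(2,1): S=26.3466. Δ = (V_up−V_dn)/(S_up−S_dn) = (52.4500−5.8400)/(32.4063−16.5984) = 2.9485. V = [p*·52.4500 + (1−p*)·5.8400]/1.19 = 41.4644. B = V − Δ·S = -36.2189.
(2,2): S=51.4386. Δ = (V_up−V_dn)/(S_up−S_dn) = (38.2000−52.4500)/(63.2695−32.4063) = -0.4617. V = [p*·38.2000 + (1−p*)·52.4500]/1.19 = 32.8992. B = V − Δ·S = 56.6492.
(1,0): S=21.4200. Δ = (V_up−V_dn)/(S_up−S_dn) = (41.4644−5.0459)/(26.3466−13.4946) = 2.8337. V = [p*·41.4644 + (1−p*)·5.0459]/1.19 = 32.8038. B = V − Δ·S = -27.8937.
(1,1): S=41.8200. Δ = (V_up−V_dn)/(S_up−S_dn) = (32.8992−41.4644)/(51.4386−26.3466) = -0.3414. V = [p*·32.8992 + (1−p*)·41.4644]/1.19 = 28.1262. B = V − Δ·S = 42.4016.
(0,0): S=34.0000. Δ = (V_up−V_dn)/(S_up−S_dn) = (28.1262−32.8038)/(41.8200−21.4200) = -0.2293. V = [p*·28.1262 + (1−p*)·32.8038]/1.19 = 23.8975. B = V − Δ·S = 31.6935.
Each (Δ,B) replicates both successor values, so the strategy is self-financing and V0 is arbitrage-free.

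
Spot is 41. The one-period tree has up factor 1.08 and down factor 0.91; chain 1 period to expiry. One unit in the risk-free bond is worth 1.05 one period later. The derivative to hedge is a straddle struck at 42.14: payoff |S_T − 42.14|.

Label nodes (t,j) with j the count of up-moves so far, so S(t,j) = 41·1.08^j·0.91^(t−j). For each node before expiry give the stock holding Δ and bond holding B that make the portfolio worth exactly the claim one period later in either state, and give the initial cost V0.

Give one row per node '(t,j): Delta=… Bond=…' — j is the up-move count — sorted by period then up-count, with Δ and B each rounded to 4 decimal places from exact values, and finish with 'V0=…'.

(0,0): Delta=-0.3859 Bond=18.3137
V0=2.4902

No-arbitrage ⇒ martingale measure with p* = (R−d)/(u−d) = 0.8235.
Terminal values V(1,·): V(1,0)=4.8300, V(1,1)=2.1400
Node (0,0) S=41.0000: V=(p*·2.1400+(1−p*)·4.8300)/1.05=2.4902; Δ=(2.1400−4.8300)/(44.2800−37.3100)=-0.3859; B=V−Δ·S=18.3137
Root portfolio cost Δ·41+B reproduces V0=2.4902.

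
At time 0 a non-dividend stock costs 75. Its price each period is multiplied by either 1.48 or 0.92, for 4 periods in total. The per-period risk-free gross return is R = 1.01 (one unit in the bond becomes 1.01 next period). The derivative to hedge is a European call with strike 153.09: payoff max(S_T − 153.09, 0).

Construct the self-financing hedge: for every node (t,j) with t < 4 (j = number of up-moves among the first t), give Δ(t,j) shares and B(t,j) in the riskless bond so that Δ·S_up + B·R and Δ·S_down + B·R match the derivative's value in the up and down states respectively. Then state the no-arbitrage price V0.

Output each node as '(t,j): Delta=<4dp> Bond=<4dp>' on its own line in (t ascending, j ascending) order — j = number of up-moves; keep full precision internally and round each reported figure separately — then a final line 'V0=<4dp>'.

(0,0): Delta=0.1192 Bond=-7.8587
(1,0): Delta=0.0463 Bond=-2.9074
(1,1): Delta=0.3558 Bond=-34.2044
(2,0): Delta=0.0000 Bond=0.0000
(2,1): Delta=0.1964 Bond=-18.2716
(2,2): Delta=0.8732 Bond=-119.5374
(3,0): Delta=0.0000 Bond=0.0000
(3,1): Delta=0.0000 Bond=0.0000
(3,2): Delta=0.8341 Bond=-114.8270
(3,3): Delta=1.0000 Bond=-151.5743
V0=1.0779

The replicating-portfolio and risk-neutral prices coincide; use p* = (1.01−0.92)/(1.48−0.92) = 0.1607 for the latter.
At expiry t=4: V(4,0)=0.0000, V(4,1)=0.0000, V(4,2)=0.0000, V(4,3)=70.5936, V(4,4)=206.7489
  t=3,j=0: stock 58.4016 → up 86.4344 (V=0.0000), down 53.7295 (V=0.0000). Price 0.0000; hedge Δ=0.0000, bond B=0.0000.
  t=3,j=1: stock 93.9504 → up 139.0466 (V=0.0000), down 86.4344 (V=0.0000). Price 0.0000; hedge Δ=0.0000, bond B=0.0000.
  t=3,j=2: stock 151.1376 → up 223.6836 (V=70.5936), down 139.0466 (V=0.0000). Price 11.2331; hedge Δ=0.8341, bond B=-114.8270.
  t=3,j=3: stock 243.1344 → up 359.8389 (V=206.7489), down 223.6836 (V=70.5936). Price 91.5601; hedge Δ=1.0000, bond B=-151.5743.
  t=2,j=0: stock 63.4800 → up 93.9504 (V=0.0000), down 58.4016 (V=0.0000). Price 0.0000; hedge Δ=0.0000, bond B=0.0000.
  t=2,j=1: stock 102.1200 → up 151.1376 (V=11.2331), down 93.9504 (V=0.0000). Price 1.7874; hedge Δ=0.1964, bond B=-18.2716.
  t=2,j=2: stock 164.2800 → up 243.1344 (V=91.5601), down 151.1376 (V=11.2331). Price 23.9037; hedge Δ=0.8732, bond B=-119.5374.
  t=1,j=0: stock 69.0000 → up 102.1200 (V=1.7874), down 63.4800 (V=0.0000). Price 0.2844; hedge Δ=0.0463, bond B=-2.9074.
  t=1,j=1: stock 111.0000 → up 164.2800 (V=23.9037), down 102.1200 (V=1.7874). Price 5.2890; hedge Δ=0.3558, bond B=-34.2044.
  t=0,j=0: stock 75.0000 → up 111.0000 (V=5.2890), down 69.0000 (V=0.2844). Price 1.0779; hedge Δ=0.1192, bond B=-7.8587.
Check: Δ(0,0)·S0 + B(0,0) = 1.0779 = V0.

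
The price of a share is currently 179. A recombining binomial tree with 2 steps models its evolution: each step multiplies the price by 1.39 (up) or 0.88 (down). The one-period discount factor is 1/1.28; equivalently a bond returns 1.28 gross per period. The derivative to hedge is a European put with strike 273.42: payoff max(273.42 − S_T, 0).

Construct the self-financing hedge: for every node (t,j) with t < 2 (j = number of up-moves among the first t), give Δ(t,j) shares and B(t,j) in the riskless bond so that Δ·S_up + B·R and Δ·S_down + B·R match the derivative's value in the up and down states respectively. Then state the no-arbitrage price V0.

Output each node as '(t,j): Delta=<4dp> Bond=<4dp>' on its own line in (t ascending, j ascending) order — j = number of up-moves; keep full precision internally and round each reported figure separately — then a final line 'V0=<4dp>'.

(0,0): Delta=-0.5139 Bond=107.0582
(1,0): Delta=-1.0000 Bond=213.6094
(1,1): Delta=-0.4292 Bond=115.9764
V0=15.0751

Risk-neutral probability p* = (R−d)/(u−d) = (1.28−0.88)/(1.39−0.88) = 0.7843.
At expiry t=2: V(2,0)=134.8024, V(2,1)=54.4672, V(2,2)=0.0000
  t=1,j=0: stock 157.5200 → up 218.9528 (V=54.4672), down 138.6176 (V=134.8024). Price 56.0894; hedge Δ=-1.0000, bond B=213.6094.
  t=1,j=1: stock 248.8100 → up 345.8459 (V=0.0000), down 218.9528 (V=54.4672). Price 9.1780; hedge Δ=-0.4292, bond B=115.9764.
  t=0,j=0: stock 179.0000 → up 248.8100 (V=9.1780), down 157.5200 (V=56.0894). Price 15.0751; hedge Δ=-0.5139, bond B=107.0582.
Each (Δ,B) replicates both successor values, so the strategy is self-financing and V0 is arbitrage-free.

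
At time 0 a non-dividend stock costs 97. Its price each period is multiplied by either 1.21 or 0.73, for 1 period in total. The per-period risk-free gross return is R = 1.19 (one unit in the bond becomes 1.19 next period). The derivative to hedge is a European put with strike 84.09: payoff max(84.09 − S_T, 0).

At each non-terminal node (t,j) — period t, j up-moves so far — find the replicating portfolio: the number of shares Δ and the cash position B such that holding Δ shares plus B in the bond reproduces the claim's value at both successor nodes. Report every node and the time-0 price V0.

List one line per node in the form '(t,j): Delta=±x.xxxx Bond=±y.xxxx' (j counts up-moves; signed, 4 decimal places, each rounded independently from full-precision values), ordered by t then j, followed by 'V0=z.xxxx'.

(0,0): Delta=-0.2852 Bond=28.1317
V0=0.4650

The replicating-portfolio and risk-neutral prices coincide; use p* = (1.19−0.73)/(1.21−0.73) = 0.9583 for the latter.
Payoff layer (t=1): V(1,0)=13.2800, V(1,1)=0.0000
(0,0): S=97.0000. Δ = (V_up−V_dn)/(S_up−S_dn) = (0.0000−13.2800)/(117.3700−70.8100) = -0.2852. V = [p*·0.0000 + (1−p*)·13.2800]/1.19 = 0.4650. B = V − Δ·S = 28.1317.
Self-financing check: at every node Δ·S+B equals the discounted successor values.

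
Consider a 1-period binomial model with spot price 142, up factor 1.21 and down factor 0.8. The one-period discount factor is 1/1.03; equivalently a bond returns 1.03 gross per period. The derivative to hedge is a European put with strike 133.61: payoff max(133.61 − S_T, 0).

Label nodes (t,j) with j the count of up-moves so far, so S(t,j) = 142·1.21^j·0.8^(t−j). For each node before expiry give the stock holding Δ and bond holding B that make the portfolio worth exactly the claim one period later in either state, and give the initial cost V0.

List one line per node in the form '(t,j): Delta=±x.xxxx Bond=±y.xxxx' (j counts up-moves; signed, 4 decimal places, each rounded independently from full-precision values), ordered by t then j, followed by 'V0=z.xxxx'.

Under the risk-neutral measure, an up-move has probability p* = (R−d)/(u−d) = 0.5610 and values discount at R = 1.03.
Payoff layer (t=1): V(1,0)=20.0100, V(1,1)=0.0000
Node (0,0) S=142.0000: V=(p*·0.0000+(1−p*)·20.0100)/1.03=8.5290; Δ=(0.0000−20.0100)/(171.8200−113.6000)=-0.3437; B=V−Δ·S=57.3339
The time-0 hedge costs 8.5290, which is the no-arbitrage price.

(0,0): Delta=-0.3437 Bond=57.3339
V0=8.5290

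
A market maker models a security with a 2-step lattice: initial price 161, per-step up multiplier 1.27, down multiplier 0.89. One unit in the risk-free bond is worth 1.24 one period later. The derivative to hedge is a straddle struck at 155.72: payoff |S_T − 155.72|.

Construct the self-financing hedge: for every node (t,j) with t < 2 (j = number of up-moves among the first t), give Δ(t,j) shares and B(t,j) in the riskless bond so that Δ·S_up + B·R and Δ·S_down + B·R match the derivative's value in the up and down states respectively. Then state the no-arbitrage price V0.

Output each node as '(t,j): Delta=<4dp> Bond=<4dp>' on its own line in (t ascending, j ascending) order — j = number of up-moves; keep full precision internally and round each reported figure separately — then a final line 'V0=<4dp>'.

Since d<R<u, set p* = (R−d)/(u−d) = 0.9211; price each node as the discounted p*-expectation of its children.
Terminal payoffs: V(2,0)=28.1919, V(2,1)=26.2583, V(2,2)=103.9569
(1,0): S=143.2900. Δ = (V_up−V_dn)/(S_up−S_dn) = (26.2583−28.1919)/(181.9783−127.5281) = -0.0355. V = [p*·26.2583 + (1−p*)·28.1919]/1.24 = 21.2992. B = V − Δ·S = 26.3876.
(1,1): S=204.4700. Δ = (V_up−V_dn)/(S_up−S_dn) = (103.9569−26.2583)/(259.6769−181.9783) = 1.0000. V = [p*·103.9569 + (1−p*)·26.2583]/1.24 = 78.8894. B = V − Δ·S = -125.5806.
(0,0): S=161.0000. Δ = (V_up−V_dn)/(S_up−S_dn) = (78.8894−21.2992)/(204.4700−143.2900) = 0.9413. V = [p*·78.8894 + (1−p*)·21.2992]/1.24 = 59.9538. B = V − Δ·S = -91.5993.
Root portfolio cost Δ·161+B reproduces V0=59.9538.

(0,0): Delta=0.9413 Bond=-91.5993
(1,0): Delta=-0.0355 Bond=26.3876
(1,1): Delta=1.0000 Bond=-125.5806
V0=59.9538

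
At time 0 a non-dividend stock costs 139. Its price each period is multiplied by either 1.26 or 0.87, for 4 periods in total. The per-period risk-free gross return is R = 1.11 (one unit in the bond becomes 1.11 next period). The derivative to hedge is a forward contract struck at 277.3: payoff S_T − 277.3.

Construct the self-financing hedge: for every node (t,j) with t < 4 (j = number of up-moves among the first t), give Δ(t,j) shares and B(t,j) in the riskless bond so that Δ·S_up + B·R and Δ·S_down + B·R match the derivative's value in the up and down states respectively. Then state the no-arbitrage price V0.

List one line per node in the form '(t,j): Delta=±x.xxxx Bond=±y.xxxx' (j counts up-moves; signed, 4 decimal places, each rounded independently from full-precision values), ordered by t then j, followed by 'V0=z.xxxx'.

(0,0): Delta=1.0000 Bond=-182.6661
(1,0): Delta=1.0000 Bond=-202.7594
(1,1): Delta=1.0000 Bond=-202.7594
(2,0): Delta=1.0000 Bond=-225.0629
(2,1): Delta=1.0000 Bond=-225.0629
(2,2): Delta=1.0000 Bond=-225.0629
(3,0): Delta=1.0000 Bond=-249.8198
(3,1): Delta=1.0000 Bond=-249.8198
(3,2): Delta=1.0000 Bond=-249.8198
(3,3): Delta=1.0000 Bond=-249.8198
V0=-43.6661

No-arbitrage ⇒ martingale measure with p* = (R−d)/(u−d) = 0.6154.
Terminal values V(4,·): V(4,0)=-197.6672, V(4,1)=-161.9698, V(4,2)=-110.2700, V(4,3)=-35.3945, V(4,4)=73.0459
Node (3,0) S=91.5319: V=(p*·-161.9698+(1−p*)·-197.6672)/1.11=-158.2879; Δ=(-161.9698−-197.6672)/(115.3302−79.6328)=1.0000; B=V−Δ·S=-249.8198
Node (3,1) S=132.5635: V=(p*·-110.2700+(1−p*)·-161.9698)/1.11=-117.2564; Δ=(-110.2700−-161.9698)/(167.0300−115.3302)=1.0000; B=V−Δ·S=-249.8198
Node (3,2) S=191.9885: V=(p*·-35.3945+(1−p*)·-110.2700)/1.11=-57.8314; Δ=(-35.3945−-110.2700)/(241.9055−167.0300)=1.0000; B=V−Δ·S=-249.8198
Node (3,3) S=278.0523: V=(p*·73.0459+(1−p*)·-35.3945)/1.11=28.2324; Δ=(73.0459−-35.3945)/(350.3459−241.9055)=1.0000; B=V−Δ·S=-249.8198
Node (2,0) S=105.2091: V=(p*·-117.2564+(1−p*)·-158.2879)/1.11=-119.8538; Δ=(-117.2564−-158.2879)/(132.5635−91.5319)=1.0000; B=V−Δ·S=-225.0629
Node (2,1) S=152.3718: V=(p*·-57.8314+(1−p*)·-117.2564)/1.11=-72.6911; Δ=(-57.8314−-117.2564)/(191.9885−132.5635)=1.0000; B=V−Δ·S=-225.0629
Node (2,2) S=220.6764: V=(p*·28.2324+(1−p*)·-57.8314)/1.11=-4.3865; Δ=(28.2324−-57.8314)/(278.0523−191.9885)=1.0000; B=V−Δ·S=-225.0629
Node (1,0) S=120.9300: V=(p*·-72.6911+(1−p*)·-119.8538)/1.11=-81.8294; Δ=(-72.6911−-119.8538)/(152.3718−105.2091)=1.0000; B=V−Δ·S=-202.7594
Node (1,1) S=175.1400: V=(p*·-4.3865+(1−p*)·-72.6911)/1.11=-27.6194; Δ=(-4.3865−-72.6911)/(220.6764−152.3718)=1.0000; B=V−Δ·S=-202.7594
Node (0,0) S=139.0000: V=(p*·-27.6194+(1−p*)·-81.8294)/1.11=-43.6661; Δ=(-27.6194−-81.8294)/(175.1400−120.9300)=1.0000; B=V−Δ·S=-182.6661
Check: Δ(0,0)·S0 + B(0,0) = -43.6661 = V0.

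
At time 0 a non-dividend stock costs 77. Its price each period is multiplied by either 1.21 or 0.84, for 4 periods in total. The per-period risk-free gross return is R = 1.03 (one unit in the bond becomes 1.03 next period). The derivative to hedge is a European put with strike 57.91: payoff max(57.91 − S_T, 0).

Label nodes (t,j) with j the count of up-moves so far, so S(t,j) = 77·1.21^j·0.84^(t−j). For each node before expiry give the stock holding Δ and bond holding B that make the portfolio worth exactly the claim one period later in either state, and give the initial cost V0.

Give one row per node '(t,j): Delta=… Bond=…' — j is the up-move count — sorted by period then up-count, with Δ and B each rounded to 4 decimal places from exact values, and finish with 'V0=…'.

Since d<R<u, set p* = (R−d)/(u−d) = 0.5135; price each node as the discounted p*-expectation of its children.
Terminal values V(4,·): V(4,0)=19.5739, V(4,1)=2.6878, V(4,2)=0.0000, V(4,3)=0.0000, V(4,4)=0.0000
(3,0): S=45.6382. Δ = (V_up−V_dn)/(S_up−S_dn) = (2.6878−19.5739)/(55.2222−38.3361) = -1.0000. V = [p*·2.6878 + (1−p*)·19.5739]/1.03 = 10.5851. B = V − Δ·S = 56.2233.
(3,1): S=65.7408. Δ = (V_up−V_dn)/(S_up−S_dn) = (0.0000−2.6878)/(79.5463−55.2222) = -0.1105. V = [p*·0.0000 + (1−p*)·2.6878]/1.03 = 1.2695. B = V − Δ·S = 8.5337.
(3,2): S=94.6980. Δ = (V_up−V_dn)/(S_up−S_dn) = (0.0000−0.0000)/(114.5846−79.5463) = 0.0000. V = [p*·0.0000 + (1−p*)·0.0000]/1.03 = 0.0000. B = V − Δ·S = 0.0000.
(3,3): S=136.4102. Δ = (V_up−V_dn)/(S_up−S_dn) = (0.0000−0.0000)/(165.0563−114.5846) = 0.0000. V = [p*·0.0000 + (1−p*)·0.0000]/1.03 = 0.0000. B = V − Δ·S = 0.0000.
(2,0): S=54.3312. Δ = (V_up−V_dn)/(S_up−S_dn) = (1.2695−10.5851)/(65.7408−45.6382) = -0.4634. V = [p*·1.2695 + (1−p*)·10.5851]/1.03 = 5.6324. B = V − Δ·S = 30.8098.
(2,1): S=78.2628. Δ = (V_up−V_dn)/(S_up−S_dn) = (0.0000−1.2695)/(94.6980−65.7408) = -0.0438. V = [p*·0.0000 + (1−p*)·1.2695]/1.03 = 0.5996. B = V − Δ·S = 4.0306.
(2,2): S=112.7357. Δ = (V_up−V_dn)/(S_up−S_dn) = (0.0000−0.0000)/(136.4102−94.6980) = 0.0000. V = [p*·0.0000 + (1−p*)·0.0000]/1.03 = 0.0000. B = V − Δ·S = 0.0000.
(1,0): S=64.6800. Δ = (V_up−V_dn)/(S_up−S_dn) = (0.5996−5.6324)/(78.2628−54.3312) = -0.2103. V = [p*·0.5996 + (1−p*)·5.6324]/1.03 = 2.9592. B = V − Δ·S = 16.5615.
(1,1): S=93.1700. Δ = (V_up−V_dn)/(S_up−S_dn) = (0.0000−0.5996)/(112.7357−78.2628) = -0.0174. V = [p*·0.0000 + (1−p*)·0.5996]/1.03 = 0.2832. B = V − Δ·S = 1.9037.
(0,0): S=77.0000. Δ = (V_up−V_dn)/(S_up−S_dn) = (0.2832−2.9592)/(93.1700−64.6800) = -0.0939. V = [p*·0.2832 + (1−p*)·2.9592]/1.03 = 1.5389. B = V − Δ·S = 8.7714.
Each (Δ,B) replicates both successor values, so the strategy is self-financing and V0 is arbitrage-free.

(0,0): Delta=-0.0939 Bond=8.7714
(1,0): Delta=-0.2103 Bond=16.5615
(1,1): Delta=-0.0174 Bond=1.9037
(2,0): Delta=-0.4634 Bond=30.8098
(2,1): Delta=-0.0438 Bond=4.0306
(2,2): Delta=0.0000 Bond=0.0000
(3,0): Delta=-1.0000 Bond=56.2233
(3,1): Delta=-0.1105 Bond=8.5337
(3,2): Delta=0.0000 Bond=0.0000
(3,3): Delta=0.0000 Bond=0.0000
V0=1.5389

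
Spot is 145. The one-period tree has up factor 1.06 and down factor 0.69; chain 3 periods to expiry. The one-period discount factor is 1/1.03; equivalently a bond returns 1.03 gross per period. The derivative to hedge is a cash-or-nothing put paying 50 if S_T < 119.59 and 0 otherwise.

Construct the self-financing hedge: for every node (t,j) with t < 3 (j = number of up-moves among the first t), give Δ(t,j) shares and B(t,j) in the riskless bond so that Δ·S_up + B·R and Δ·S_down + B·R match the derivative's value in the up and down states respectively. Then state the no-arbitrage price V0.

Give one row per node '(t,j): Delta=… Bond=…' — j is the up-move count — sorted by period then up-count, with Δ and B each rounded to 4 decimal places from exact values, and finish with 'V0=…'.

The replicating-portfolio and risk-neutral prices coincide; use p* = (1.03−0.69)/(1.06−0.69) = 0.9189 for the latter.
At expiry t=3: V(3,0)=50.0000, V(3,1)=50.0000, V(3,2)=50.0000, V(3,3)=0.0000
Node (2,0) S=69.0345: V=(p*·50.0000+(1−p*)·50.0000)/1.03=48.5437; Δ=(50.0000−50.0000)/(73.1766−47.6338)=0.0000; B=V−Δ·S=48.5437
Node (2,1) S=106.0530: V=(p*·50.0000+(1−p*)·50.0000)/1.03=48.5437; Δ=(50.0000−50.0000)/(112.4162−73.1766)=0.0000; B=V−Δ·S=48.5437
Node (2,2) S=162.9220: V=(p*·0.0000+(1−p*)·50.0000)/1.03=3.9360; Δ=(0.0000−50.0000)/(172.6973−112.4162)=-0.8294; B=V−Δ·S=139.0711
Node (1,0) S=100.0500: V=(p*·48.5437+(1−p*)·48.5437)/1.03=47.1298; Δ=(48.5437−48.5437)/(106.0530−69.0345)=0.0000; B=V−Δ·S=47.1298
Node (1,1) S=153.7000: V=(p*·3.9360+(1−p*)·48.5437)/1.03=7.3328; Δ=(3.9360−48.5437)/(162.9220−106.0530)=-0.7844; B=V−Δ·S=127.8942
Node (0,0) S=145.0000: V=(p*·7.3328+(1−p*)·47.1298)/1.03=10.2521; Δ=(7.3328−47.1298)/(153.7000−100.0500)=-0.7418; B=V−Δ·S=117.8114
The time-0 hedge costs 10.2521, which is the no-arbitrage price.

(0,0): Delta=-0.7418 Bond=117.8114
(1,0): Delta=0.0000 Bond=47.1298
(1,1): Delta=-0.7844 Bond=127.8942
(2,0): Delta=0.0000 Bond=48.5437
(2,1): Delta=0.0000 Bond=48.5437
(2,2): Delta=-0.8294 Bond=139.0711
V0=10.2521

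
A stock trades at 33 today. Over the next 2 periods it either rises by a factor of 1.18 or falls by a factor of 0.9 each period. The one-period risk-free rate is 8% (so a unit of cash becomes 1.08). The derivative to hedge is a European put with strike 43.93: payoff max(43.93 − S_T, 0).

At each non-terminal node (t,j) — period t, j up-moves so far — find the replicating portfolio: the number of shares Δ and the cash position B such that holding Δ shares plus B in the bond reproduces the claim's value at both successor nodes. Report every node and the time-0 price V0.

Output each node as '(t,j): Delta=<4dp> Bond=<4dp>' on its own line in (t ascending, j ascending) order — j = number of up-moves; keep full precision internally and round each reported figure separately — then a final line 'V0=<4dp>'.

(0,0): Delta=-0.8699 Bond=34.0858
(1,0): Delta=-1.0000 Bond=40.6759
(1,1): Delta=-0.8148 Bond=34.6664
V0=5.3783

No-arbitrage ⇒ martingale measure with p* = (R−d)/(u−d) = 0.6429.
Terminal values V(2,·): V(2,0)=17.2000, V(2,1)=8.8840, V(2,2)=0.0000
(1,0): S=29.7000. Δ = (V_up−V_dn)/(S_up−S_dn) = (8.8840−17.2000)/(35.0460−26.7300) = -1.0000. V = [p*·8.8840 + (1−p*)·17.2000]/1.08 = 10.9759. B = V − Δ·S = 40.6759.
(1,1): S=38.9400. Δ = (V_up−V_dn)/(S_up−S_dn) = (0.0000−8.8840)/(45.9492−35.0460) = -0.8148. V = [p*·0.0000 + (1−p*)·8.8840]/1.08 = 2.9378. B = V − Δ·S = 34.6664.
(0,0): S=33.0000. Δ = (V_up−V_dn)/(S_up−S_dn) = (2.9378−10.9759)/(38.9400−29.7000) = -0.8699. V = [p*·2.9378 + (1−p*)·10.9759]/1.08 = 5.3783. B = V − Δ·S = 34.0858.
The time-0 hedge costs 5.3783, which is the no-arbitrage price.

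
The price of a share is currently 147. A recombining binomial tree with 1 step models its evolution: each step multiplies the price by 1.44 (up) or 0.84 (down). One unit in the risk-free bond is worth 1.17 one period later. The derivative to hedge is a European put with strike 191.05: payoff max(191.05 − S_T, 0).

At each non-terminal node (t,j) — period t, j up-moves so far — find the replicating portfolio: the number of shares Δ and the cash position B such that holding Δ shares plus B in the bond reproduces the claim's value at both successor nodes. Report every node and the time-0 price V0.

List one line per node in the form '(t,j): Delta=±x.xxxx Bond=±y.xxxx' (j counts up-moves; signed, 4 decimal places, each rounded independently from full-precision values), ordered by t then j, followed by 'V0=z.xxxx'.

(0,0): Delta=-0.7661 Bond=138.6051
V0=25.9885

Under the risk-neutral measure, an up-move has probability p* = (R−d)/(u−d) = 0.5500 and values discount at R = 1.17.
Terminal payoffs: V(1,0)=67.5700, V(1,1)=0.0000
Node (0,0) S=147.0000: V=(p*·0.0000+(1−p*)·67.5700)/1.17=25.9885; Δ=(0.0000−67.5700)/(211.6800−123.4800)=-0.7661; B=V−Δ·S=138.6051
Self-financing check: at every node Δ·S+B equals the discounted successor values.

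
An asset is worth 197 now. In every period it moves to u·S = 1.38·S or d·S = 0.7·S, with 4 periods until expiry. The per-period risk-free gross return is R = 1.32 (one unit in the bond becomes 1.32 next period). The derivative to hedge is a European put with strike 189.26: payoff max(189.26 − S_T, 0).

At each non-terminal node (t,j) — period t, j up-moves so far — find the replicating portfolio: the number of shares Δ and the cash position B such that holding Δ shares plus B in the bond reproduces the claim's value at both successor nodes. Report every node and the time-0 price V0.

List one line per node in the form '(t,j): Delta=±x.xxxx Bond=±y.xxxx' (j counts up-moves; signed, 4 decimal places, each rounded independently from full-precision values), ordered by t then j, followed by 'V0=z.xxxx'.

The replicating-portfolio and risk-neutral prices coincide; use p* = (1.32−0.7)/(1.38−0.7) = 0.9118 for the latter.
Terminal values V(4,·): V(4,0)=141.9603, V(4,1)=96.0120, V(4,2)=5.4283, V(4,3)=0.0000, V(4,4)=0.0000
  t=3,j=0: stock 67.5710 → up 93.2480 (V=96.0120), down 47.2997 (V=141.9603). Price 75.8078; hedge Δ=-1.0000, bond B=143.3788.
  t=3,j=1: stock 133.2114 → up 183.8317 (V=5.4283), down 93.2480 (V=96.0120). Price 10.1674; hedge Δ=-1.0000, bond B=143.3788.
  t=3,j=2: stock 262.6168 → up 362.4111 (V=0.0000), down 183.8317 (V=5.4283). Price 0.3629; hedge Δ=-0.0304, bond B=8.3456.
  t=3,j=3: stock 517.7302 → up 714.4677 (V=0.0000), down 362.4111 (V=0.0000). Price 0.0000; hedge Δ=0.0000, bond B=0.0000.
  t=2,j=0: stock 96.5300 → up 133.2114 (V=10.1674), down 67.5710 (V=75.8078). Price 12.0903; hedge Δ=-1.0000, bond B=108.6203.
  t=2,j=1: stock 190.3020 → up 262.6168 (V=0.3629), down 133.2114 (V=10.1674). Price 0.9303; hedge Δ=-0.0758, bond B=15.3487.
  t=2,j=2: stock 375.1668 → up 517.7302 (V=0.0000), down 262.6168 (V=0.3629). Price 0.0243; hedge Δ=-0.0014, bond B=0.5579.
  t=1,j=0: stock 137.9000 → up 190.3020 (V=0.9303), down 96.5300 (V=12.0903). Price 1.4507; hedge Δ=-0.1190, bond B=17.8625.
  t=1,j=1: stock 271.8600 → up 375.1668 (V=0.0243), down 190.3020 (V=0.9303). Price 0.0789; hedge Δ=-0.0049, bond B=1.4113.
  t=0,j=0: stock 197.0000 → up 271.8600 (V=0.0789), down 137.9000 (V=1.4507). Price 0.1515; hedge Δ=-0.0102, bond B=2.1689.
Each (Δ,B) replicates both successor values, so the strategy is self-financing and V0 is arbitrage-free.

(0,0): Delta=-0.0102 Bond=2.1689
(1,0): Delta=-0.1190 Bond=17.8625
(1,1): Delta=-0.0049 Bond=1.4113
(2,0): Delta=-1.0000 Bond=108.6203
(2,1): Delta=-0.0758 Bond=15.3487
(2,2): Delta=-0.0014 Bond=0.5579
(3,0): Delta=-1.0000 Bond=143.3788
(3,1): Delta=-1.0000 Bond=143.3788
(3,2): Delta=-0.0304 Bond=8.3456
(3,3): Delta=0.0000 Bond=0.0000
V0=0.1515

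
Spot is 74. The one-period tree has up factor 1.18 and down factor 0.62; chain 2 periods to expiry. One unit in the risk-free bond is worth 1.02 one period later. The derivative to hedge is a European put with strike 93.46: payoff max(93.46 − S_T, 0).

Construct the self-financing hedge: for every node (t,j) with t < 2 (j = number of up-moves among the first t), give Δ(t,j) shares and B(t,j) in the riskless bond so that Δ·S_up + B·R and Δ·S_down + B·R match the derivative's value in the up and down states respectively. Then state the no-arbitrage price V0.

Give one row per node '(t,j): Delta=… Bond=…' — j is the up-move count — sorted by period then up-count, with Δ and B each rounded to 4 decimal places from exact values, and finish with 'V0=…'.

Under the risk-neutral measure, an up-move has probability p* = (R−d)/(u−d) = 0.7143 and values discount at R = 1.02.
Payoff layer (t=2): V(2,0)=65.0144, V(2,1)=39.3216, V(2,2)=0.0000
  t=1,j=0: stock 45.8800 → up 54.1384 (V=39.3216), down 28.4456 (V=65.0144). Price 45.7475; hedge Δ=-1.0000, bond B=91.6275.
  t=1,j=1: stock 87.3200 → up 103.0376 (V=0.0000), down 54.1384 (V=39.3216). Price 11.0145; hedge Δ=-0.8041, bond B=81.2316.
  t=0,j=0: stock 74.0000 → up 87.3200 (V=11.0145), down 45.8800 (V=45.7475). Price 20.5276; hedge Δ=-0.8382, bond B=82.5508.
Root portfolio cost Δ·74+B reproduces V0=20.5276.

(0,0): Delta=-0.8382 Bond=82.5508
(1,0): Delta=-1.0000 Bond=91.6275
(1,1): Delta=-0.8041 Bond=81.2316
V0=20.5276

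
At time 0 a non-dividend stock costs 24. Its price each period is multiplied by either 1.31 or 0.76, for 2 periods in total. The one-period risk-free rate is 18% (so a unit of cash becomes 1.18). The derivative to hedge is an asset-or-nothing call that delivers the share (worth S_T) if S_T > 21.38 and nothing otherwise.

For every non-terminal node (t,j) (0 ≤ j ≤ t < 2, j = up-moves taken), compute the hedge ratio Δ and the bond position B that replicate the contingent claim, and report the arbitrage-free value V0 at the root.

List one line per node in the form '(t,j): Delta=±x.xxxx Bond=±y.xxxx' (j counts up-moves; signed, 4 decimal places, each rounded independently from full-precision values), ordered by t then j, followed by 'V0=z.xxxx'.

(0,0): Delta=1.2104 Bond=-5.6048
(1,0): Delta=2.3818 Bond=-27.9811
(1,1): Delta=1.0000 Bond=0.0000
V0=23.4438

No-arbitrage ⇒ martingale measure with p* = (R−d)/(u−d) = 0.7636.
Payoff layer (t=2): V(2,0)=0.0000, V(2,1)=23.8944, V(2,2)=41.1864
  t=1,j=0: stock 18.2400 → up 23.8944 (V=23.8944), down 13.8624 (V=0.0000). Price 15.4632; hedge Δ=2.3818, bond B=-27.9811.
  t=1,j=1: stock 31.4400 → up 41.1864 (V=41.1864), down 23.8944 (V=23.8944). Price 31.4400; hedge Δ=1.0000, bond B=0.0000.
  t=0,j=0: stock 24.0000 → up 31.4400 (V=31.4400), down 18.2400 (V=15.4632). Price 23.4438; hedge Δ=1.2104, bond B=-5.6048.
Root portfolio cost Δ·24+B reproduces V0=23.4438.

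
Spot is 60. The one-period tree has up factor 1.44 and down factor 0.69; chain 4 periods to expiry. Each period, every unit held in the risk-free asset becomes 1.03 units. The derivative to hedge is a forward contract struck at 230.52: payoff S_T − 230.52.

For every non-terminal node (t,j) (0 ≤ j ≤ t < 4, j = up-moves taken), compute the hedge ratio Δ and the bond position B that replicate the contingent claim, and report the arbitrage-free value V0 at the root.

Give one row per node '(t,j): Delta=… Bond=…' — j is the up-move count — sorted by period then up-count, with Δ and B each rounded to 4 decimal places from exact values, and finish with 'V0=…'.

(0,0): Delta=1.0000 Bond=-204.8140
(1,0): Delta=1.0000 Bond=-210.9585
(1,1): Delta=1.0000 Bond=-210.9585
(2,0): Delta=1.0000 Bond=-217.2872
(2,1): Delta=1.0000 Bond=-217.2872
(2,2): Delta=1.0000 Bond=-217.2872
(3,0): Delta=1.0000 Bond=-223.8058
(3,1): Delta=1.0000 Bond=-223.8058
(3,2): Delta=1.0000 Bond=-223.8058
(3,3): Delta=1.0000 Bond=-223.8058
V0=-144.8140

Since d<R<u, set p* = (R−d)/(u−d) = 0.4533; price each node as the discounted p*-expectation of its children.
Terminal payoffs: V(4,0)=-216.9197, V(4,1)=-202.1368, V(4,2)=-171.2855, V(4,3)=-106.9003, V(4,4)=27.4690
(3,0): S=19.7105. Δ = (V_up−V_dn)/(S_up−S_dn) = (-202.1368−-216.9197)/(28.3832−13.6003) = 1.0000. V = [p*·-202.1368 + (1−p*)·-216.9197]/1.03 = -204.0953. B = V − Δ·S = -223.8058.
(3,1): S=41.1350. Δ = (V_up−V_dn)/(S_up−S_dn) = (-171.2855−-202.1368)/(59.2345−28.3832) = 1.0000. V = [p*·-171.2855 + (1−p*)·-202.1368]/1.03 = -182.6708. B = V − Δ·S = -223.8058.
(3,2): S=85.8470. Δ = (V_up−V_dn)/(S_up−S_dn) = (-106.9003−-171.2855)/(123.6197−59.2345) = 1.0000. V = [p*·-106.9003 + (1−p*)·-171.2855]/1.03 = -137.9588. B = V − Δ·S = -223.8058.
(3,3): S=179.1590. Δ = (V_up−V_dn)/(S_up−S_dn) = (27.4690−-106.9003)/(257.9890−123.6197) = 1.0000. V = [p*·27.4690 + (1−p*)·-106.9003]/1.03 = -44.6468. B = V − Δ·S = -223.8058.
(2,0): S=28.5660. Δ = (V_up−V_dn)/(S_up−S_dn) = (-182.6708−-204.0953)/(41.1350−19.7105) = 1.0000. V = [p*·-182.6708 + (1−p*)·-204.0953]/1.03 = -188.7212. B = V − Δ·S = -217.2872.
(2,1): S=59.6160. Δ = (V_up−V_dn)/(S_up−S_dn) = (-137.9588−-182.6708)/(85.8470−41.1350) = 1.0000. V = [p*·-137.9588 + (1−p*)·-182.6708]/1.03 = -157.6712. B = V − Δ·S = -217.2872.
(2,2): S=124.4160. Δ = (V_up−V_dn)/(S_up−S_dn) = (-44.6468−-137.9588)/(179.1590−85.8470) = 1.0000. V = [p*·-44.6468 + (1−p*)·-137.9588]/1.03 = -92.8712. B = V − Δ·S = -217.2872.
(1,0): S=41.4000. Δ = (V_up−V_dn)/(S_up−S_dn) = (-157.6712−-188.7212)/(59.6160−28.5660) = 1.0000. V = [p*·-157.6712 + (1−p*)·-188.7212]/1.03 = -169.5585. B = V − Δ·S = -210.9585.
(1,1): S=86.4000. Δ = (V_up−V_dn)/(S_up−S_dn) = (-92.8712−-157.6712)/(124.4160−59.6160) = 1.0000. V = [p*·-92.8712 + (1−p*)·-157.6712]/1.03 = -124.5585. B = V − Δ·S = -210.9585.
(0,0): S=60.0000. Δ = (V_up−V_dn)/(S_up−S_dn) = (-124.5585−-169.5585)/(86.4000−41.4000) = 1.0000. V = [p*·-124.5585 + (1−p*)·-169.5585]/1.03 = -144.8140. B = V − Δ·S = -204.8140.
Check: Δ(0,0)·S0 + B(0,0) = -144.8140 = V0.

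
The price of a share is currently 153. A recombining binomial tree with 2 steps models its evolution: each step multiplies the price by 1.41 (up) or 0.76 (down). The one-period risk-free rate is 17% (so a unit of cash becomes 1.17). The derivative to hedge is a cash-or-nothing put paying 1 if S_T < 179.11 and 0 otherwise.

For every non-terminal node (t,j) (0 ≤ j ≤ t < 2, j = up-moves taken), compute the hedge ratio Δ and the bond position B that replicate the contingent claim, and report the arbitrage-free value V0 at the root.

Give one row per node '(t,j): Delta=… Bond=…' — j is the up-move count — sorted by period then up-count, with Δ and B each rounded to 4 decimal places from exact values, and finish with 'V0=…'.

(0,0): Delta=-0.0054 Bond=1.2693
(1,0): Delta=0.0000 Bond=0.8547
(1,1): Delta=-0.0071 Bond=1.8540
V0=0.4399

Risk-neutral probability p* = (R−d)/(u−d) = (1.17−0.76)/(1.41−0.76) = 0.6308.
At expiry t=2: V(2,0)=1.0000, V(2,1)=1.0000, V(2,2)=0.0000
  t=1,j=0: stock 116.2800 → up 163.9548 (V=1.0000), down 88.3728 (V=1.0000). Price 0.8547; hedge Δ=0.0000, bond B=0.8547.
  t=1,j=1: stock 215.7300 → up 304.1793 (V=0.0000), down 163.9548 (V=1.0000). Price 0.3156; hedge Δ=-0.0071, bond B=1.8540.
  t=0,j=0: stock 153.0000 → up 215.7300 (V=0.3156), down 116.2800 (V=0.8547). Price 0.4399; hedge Δ=-0.0054, bond B=1.2693.
Root portfolio cost Δ·153+B reproduces V0=0.4399.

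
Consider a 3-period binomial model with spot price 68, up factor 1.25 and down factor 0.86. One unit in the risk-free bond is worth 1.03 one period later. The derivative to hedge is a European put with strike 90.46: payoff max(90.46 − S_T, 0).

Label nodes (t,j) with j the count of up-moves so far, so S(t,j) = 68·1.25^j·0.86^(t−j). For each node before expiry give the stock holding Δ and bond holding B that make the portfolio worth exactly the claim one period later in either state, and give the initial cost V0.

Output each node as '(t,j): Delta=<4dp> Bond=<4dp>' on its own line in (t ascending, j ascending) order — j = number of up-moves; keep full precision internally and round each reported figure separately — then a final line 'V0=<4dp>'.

The replicating-portfolio and risk-neutral prices coincide; use p* = (1.03−0.86)/(1.25−0.86) = 0.4359 for the latter.
Payoff layer (t=3): V(3,0)=47.2082, V(3,1)=27.5940, V(3,2)=0.0000, V(3,3)=0.0000
Node (2,0) S=50.2928: V=(p*·27.5940+(1−p*)·47.2082)/1.03=37.5324; Δ=(27.5940−47.2082)/(62.8660−43.2518)=-1.0000; B=V−Δ·S=87.8252
Node (2,1) S=73.1000: V=(p*·0.0000+(1−p*)·27.5940)/1.03=15.1125; Δ=(0.0000−27.5940)/(91.3750−62.8660)=-0.9679; B=V−Δ·S=85.8663
Node (2,2) S=106.2500: V=(p*·0.0000+(1−p*)·0.0000)/1.03=0.0000; Δ=(0.0000−0.0000)/(132.8125−91.3750)=0.0000; B=V−Δ·S=0.0000
Node (1,0) S=58.4800: V=(p*·15.1125+(1−p*)·37.5324)/1.03=26.9511; Δ=(15.1125−37.5324)/(73.1000−50.2928)=-0.9830; B=V−Δ·S=84.4382
Node (1,1) S=85.0000: V=(p*·0.0000+(1−p*)·15.1125)/1.03=8.2767; Δ=(0.0000−15.1125)/(106.2500−73.1000)=-0.4559; B=V−Δ·S=47.0266
Node (0,0) S=68.0000: V=(p*·8.2767+(1−p*)·26.9511)/1.03=18.2631; Δ=(8.2767−26.9511)/(85.0000−58.4800)=-0.7042; B=V−Δ·S=66.1462
Root portfolio cost Δ·68+B reproduces V0=18.2631.

(0,0): Delta=-0.7042 Bond=66.1462
(1,0): Delta=-0.9830 Bond=84.4382
(1,1): Delta=-0.4559 Bond=47.0266
(2,0): Delta=-1.0000 Bond=87.8252
(2,1): Delta=-0.9679 Bond=85.8663
(2,2): Delta=0.0000 Bond=0.0000
V0=18.2631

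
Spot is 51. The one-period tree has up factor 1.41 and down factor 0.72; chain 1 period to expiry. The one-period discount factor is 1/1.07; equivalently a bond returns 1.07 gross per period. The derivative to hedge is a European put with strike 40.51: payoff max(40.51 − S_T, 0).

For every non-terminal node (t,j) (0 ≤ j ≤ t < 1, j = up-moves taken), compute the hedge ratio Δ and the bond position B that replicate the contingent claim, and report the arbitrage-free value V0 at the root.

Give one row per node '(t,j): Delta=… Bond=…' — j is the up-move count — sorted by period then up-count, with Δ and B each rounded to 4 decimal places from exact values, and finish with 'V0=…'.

(0,0): Delta=-0.1077 Bond=7.2381
V0=1.7454

Since d<R<u, set p* = (R−d)/(u−d) = 0.5072; price each node as the discounted p*-expectation of its children.
At expiry t=1: V(1,0)=3.7900, V(1,1)=0.0000
Node (0,0) S=51.0000: V=(p*·0.0000+(1−p*)·3.7900)/1.07=1.7454; Δ=(0.0000−3.7900)/(71.9100−36.7200)=-0.1077; B=V−Δ·S=7.2381
The time-0 hedge costs 1.7454, which is the no-arbitrage price.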